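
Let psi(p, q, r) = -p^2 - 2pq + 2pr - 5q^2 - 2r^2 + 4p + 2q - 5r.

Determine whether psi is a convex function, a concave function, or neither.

psi is quadratic, so its Hessian is the constant matrix H = [[-2, -2, 2], [-2, -10, 0], [2, 0, -4]].
Leading principal minors: -2, 16, -24.
Signs alternate −, +, − ⇒ H ≺ 0 ⇒ concave.

concave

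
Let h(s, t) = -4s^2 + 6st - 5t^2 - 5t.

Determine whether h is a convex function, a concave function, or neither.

concave

h is quadratic, so its Hessian is the constant matrix H = [[-8, 6], [6, -10]].
det(H) = 44, tr(H) = -18.
det(H) > 0 and tr(H) < 0, so H is negative definite everywhere: concave.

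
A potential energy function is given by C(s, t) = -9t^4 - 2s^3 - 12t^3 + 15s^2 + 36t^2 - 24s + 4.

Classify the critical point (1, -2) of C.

saddle point

The mixed partial ∂²C/∂s∂t is 0, so the Hessian at any point is diag(C_ss, C_tt) = diag(6(-2s + 5), 36(-3t^2 - 2t + 2)).
At (1, -2): H = diag(18, -216).
The eigenvalues have opposite signs, so H is indefinite: a saddle point.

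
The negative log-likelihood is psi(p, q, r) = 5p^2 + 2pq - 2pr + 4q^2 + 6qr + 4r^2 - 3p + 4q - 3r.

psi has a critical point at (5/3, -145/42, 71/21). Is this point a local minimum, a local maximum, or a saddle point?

The Hessian is constant: H = [[10, 2, -2], [2, 8, 6], [-2, 6, 8]].
Leading principal minors: Δ₁ = 10, Δ₂ = 76, Δ₃ = 168.
All leading minors are positive, so H is positive definite: a local minimum.

local minimum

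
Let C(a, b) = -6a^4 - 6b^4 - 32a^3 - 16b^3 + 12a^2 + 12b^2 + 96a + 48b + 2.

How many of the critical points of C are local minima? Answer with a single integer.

C separates as a function of a plus a function of b, so ∇C=0 decouples.
∂C/∂a = -24(a - 1)(a + 1)(a + 4) = 0 at a ∈ {-4, -1, 1}; ∂C/∂b = -24(b - 1)(b + 1)(b + 2) = 0 at b ∈ {-2, -1, 1}.
The Hessian is diagonal: diag(C_aa, C_bb). Second derivatives: C_aa(-4)=-360, C_aa(-1)=144, C_aa(1)=-240; C_bb(-2)=-72, C_bb(-1)=48, C_bb(1)=-144.
Local minima occur where both diagonal entries positive: (-1, -1). Count: 1.

1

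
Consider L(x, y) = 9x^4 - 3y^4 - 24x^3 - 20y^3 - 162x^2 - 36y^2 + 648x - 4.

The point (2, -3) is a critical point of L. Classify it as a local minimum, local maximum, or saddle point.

The mixed partial ∂²L/∂x∂y is 0, so the Hessian at any point is diag(L_xx, L_yy) = diag(36(3x^2 - 4x - 9), -12(3y^2 + 10y + 6)).
At (2, -3): H = diag(-180, -36).
Both eigenvalues are negative, so H is negative definite: a local maximum.

local maximum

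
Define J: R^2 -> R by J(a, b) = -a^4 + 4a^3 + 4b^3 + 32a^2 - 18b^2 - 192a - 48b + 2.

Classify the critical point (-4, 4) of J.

The mixed partial ∂²J/∂a∂b is 0, so the Hessian at any point is diag(J_aa, J_bb) = diag(4(-3a^2 + 6a + 16), 12(2b - 3)).
At (-4, 4): H = diag(-224, 60).
The eigenvalues have opposite signs, so H is indefinite: a saddle point.

saddle point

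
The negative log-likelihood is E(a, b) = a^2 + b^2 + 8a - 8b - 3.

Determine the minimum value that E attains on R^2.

E(a,b) separates as P(a) + Q(b) − 3, so its minimum is min P + min Q − 3.
P'(a) = 2a + 8 vanishes at a ∈ {-4}; Q'(b) = 2b - 8 vanishes at b ∈ {4}.
Local minima of P (where P''>0): P(-4)=-16. Local minima of Q: Q(4)=-16.
So the global minimum of E is P(-4) + Q(4) − 3 = -16 − 16 − 3 = -35, attained at (-4, 4).

-35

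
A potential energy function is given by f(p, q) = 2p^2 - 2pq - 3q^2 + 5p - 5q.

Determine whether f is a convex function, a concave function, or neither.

f is quadratic, so its Hessian is the constant matrix H = [[4, -2], [-2, -6]].
det(H) = -28, tr(H) = -2.
det(H) < 0, so H is indefinite: neither convex nor concave.

neither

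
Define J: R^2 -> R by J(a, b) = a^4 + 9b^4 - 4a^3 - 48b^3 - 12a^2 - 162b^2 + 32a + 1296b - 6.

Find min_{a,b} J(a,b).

J(a,b) separates as P(a) + Q(b) − 6, so its minimum is min P + min Q − 6.
P'(a) = 4(a - 4)(a - 1)(a + 2) vanishes at a ∈ {-2, 1, 4}; Q'(b) = 36(b - 4)(b - 3)(b + 3) vanishes at b ∈ {-3, 3, 4}.
Local minima of P (where P''>0): P(-2)=-64, P(4)=-64. Local minima of Q: Q(-3)=-3321, Q(4)=1824.
So the global minimum of J is P(-2) + Q(-3) − 6 = -64 − 3321 − 6 = -3391, attained at (-2, -3).

-3391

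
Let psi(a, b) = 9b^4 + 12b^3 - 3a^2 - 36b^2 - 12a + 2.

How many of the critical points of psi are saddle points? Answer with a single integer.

psi separates as a function of a plus a function of b, so ∇psi=0 decouples.
∂psi/∂a = -6(a + 2) = 0 at a ∈ {-2}; ∂psi/∂b = 36b(b - 1)(b + 2) = 0 at b ∈ {-2, 0, 1}.
The Hessian is diagonal: diag(psi_aa, psi_bb). Second derivatives: psi_aa(-2)=-6; psi_bb(-2)=216, psi_bb(0)=-72, psi_bb(1)=108.
Saddle points occur where the two diagonal entries have opposite signs: (-2, -2), (-2, 1). Count: 2.

2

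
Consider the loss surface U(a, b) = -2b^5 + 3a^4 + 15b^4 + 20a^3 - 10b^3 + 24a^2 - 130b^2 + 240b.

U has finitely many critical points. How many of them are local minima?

4

U separates as a function of a plus a function of b, so ∇U=0 decouples.
∂U/∂a = 12a(a + 1)(a + 4) = 0 at a ∈ {-4, -1, 0}; ∂U/∂b = -10(b - 4)(b - 3)(b - 1)(b + 2) = 0 at b ∈ {-2, 1, 3, 4}.
The Hessian is diagonal: diag(U_aa, U_bb). Second derivatives: U_aa(-4)=144, U_aa(-1)=-36, U_aa(0)=48; U_bb(-2)=900, U_bb(1)=-180, U_bb(3)=100, U_bb(4)=-180.
Local minima occur where both diagonal entries positive: (-4, -2), (-4, 3), (0, -2), (0, 3). Count: 4.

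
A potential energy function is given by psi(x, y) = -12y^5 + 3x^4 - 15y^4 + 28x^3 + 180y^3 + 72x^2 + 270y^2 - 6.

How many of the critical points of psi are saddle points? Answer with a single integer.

psi separates as a function of x plus a function of y, so ∇psi=0 decouples.
∂psi/∂x = 12x(x + 3)(x + 4) = 0 at x ∈ {-4, -3, 0}; ∂psi/∂y = -60y(y - 3)(y + 1)(y + 3) = 0 at y ∈ {-3, -1, 0, 3}.
The Hessian is diagonal: diag(psi_xx, psi_yy). Second derivatives: psi_xx(-4)=48, psi_xx(-3)=-36, psi_xx(0)=144; psi_yy(-3)=2160, psi_yy(-1)=-480, psi_yy(0)=540, psi_yy(3)=-4320.
Saddle points occur where the two diagonal entries have opposite signs: (-4, -1), (-4, 3), (-3, -3), (-3, 0), (0, -1), (0, 3). Count: 6.

6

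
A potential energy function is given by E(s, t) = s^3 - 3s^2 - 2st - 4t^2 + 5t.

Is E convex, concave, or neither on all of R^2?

neither

The term s^3 is cubic, so the Hessian is not constant.
∂²E/∂s² = 6s - 6, which takes both signs as s varies (negative for sufficiently negative s). A diagonal entry of the Hessian changing sign means the Hessian is neither positive- nor negative-semidefinite on all of R^2.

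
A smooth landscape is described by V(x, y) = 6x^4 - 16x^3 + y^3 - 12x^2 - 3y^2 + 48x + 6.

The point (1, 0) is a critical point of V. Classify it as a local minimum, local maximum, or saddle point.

The mixed partial ∂²V/∂x∂y is 0, so the Hessian at any point is diag(V_xx, V_yy) = diag(24(3x^2 - 4x - 1), 6(y - 1)).
At (1, 0): H = diag(-48, -6).
Both eigenvalues are negative, so H is negative definite: a local maximum.

local maximum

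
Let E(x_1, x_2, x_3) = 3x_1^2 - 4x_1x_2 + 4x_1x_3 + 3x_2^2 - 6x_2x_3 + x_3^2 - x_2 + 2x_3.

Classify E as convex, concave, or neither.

neither

E is quadratic, so its Hessian is the constant matrix H = [[6, -4, 4], [-4, 6, -6], [4, -6, 2]].
Leading principal minors: 6, 20, -80.
Neither pattern holds ⇒ H is indefinite ⇒ neither convex nor concave.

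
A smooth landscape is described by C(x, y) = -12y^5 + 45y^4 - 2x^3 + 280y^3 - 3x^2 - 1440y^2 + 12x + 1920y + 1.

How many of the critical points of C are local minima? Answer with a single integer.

C separates as a function of x plus a function of y, so ∇C=0 decouples.
∂C/∂x = -6(x - 1)(x + 2) = 0 at x ∈ {-2, 1}; ∂C/∂y = -60(y - 4)(y - 2)(y - 1)(y + 4) = 0 at y ∈ {-4, 1, 2, 4}.
The Hessian is diagonal: diag(C_xx, C_yy). Second derivatives: C_xx(-2)=18, C_xx(1)=-18; C_yy(-4)=14400, C_yy(1)=-900, C_yy(2)=720, C_yy(4)=-2880.
Local minima occur where both diagonal entries positive: (-2, -4), (-2, 2). Count: 2.

2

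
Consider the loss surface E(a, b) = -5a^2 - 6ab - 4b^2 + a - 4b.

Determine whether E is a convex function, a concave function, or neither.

E is quadratic, so its Hessian is the constant matrix H = [[-10, -6], [-6, -8]].
det(H) = 44, tr(H) = -18.
det(H) > 0 and tr(H) < 0, so H is negative definite everywhere: concave.

concave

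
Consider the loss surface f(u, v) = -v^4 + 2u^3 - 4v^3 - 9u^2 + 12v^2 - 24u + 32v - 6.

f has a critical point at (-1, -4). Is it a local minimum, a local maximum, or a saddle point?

local maximum

The mixed partial ∂²f/∂u∂v is 0, so the Hessian at any point is diag(f_uu, f_vv) = diag(6(2u - 3), 12(-v^2 - 2v + 2)).
At (-1, -4): H = diag(-30, -72).
Both eigenvalues are negative, so H is negative definite: a local maximum.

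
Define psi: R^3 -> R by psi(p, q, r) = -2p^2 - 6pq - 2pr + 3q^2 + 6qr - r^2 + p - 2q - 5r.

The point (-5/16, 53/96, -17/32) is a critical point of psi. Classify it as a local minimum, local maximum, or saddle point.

saddle point

The Hessian is constant: H = [[-4, -6, -2], [-6, 6, 6], [-2, 6, -2]].
Leading principal minors: Δ₁ = -4, Δ₂ = -60, Δ₃ = 384.
The minors fit neither the all-positive nor the alternating-sign pattern, so H is indefinite: a saddle point.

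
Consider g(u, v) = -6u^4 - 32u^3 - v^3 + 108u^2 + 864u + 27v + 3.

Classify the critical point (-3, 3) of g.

The mixed partial ∂²g/∂u∂v is 0, so the Hessian at any point is diag(g_uu, g_vv) = diag(24(-3u^2 - 8u + 9), -6v).
At (-3, 3): H = diag(144, -18).
The eigenvalues have opposite signs, so H is indefinite: a saddle point.

saddle point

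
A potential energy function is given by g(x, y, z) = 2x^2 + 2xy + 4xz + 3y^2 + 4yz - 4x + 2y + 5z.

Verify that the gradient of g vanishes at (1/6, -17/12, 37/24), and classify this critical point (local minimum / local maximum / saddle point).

∇g = (4x + 2y + 4z - 4, 2x + 6y + 4z + 2, 4x + 4y + 5); substituting (1/6, -17/12, 37/24) gives ∇g = (0, 0, 0), so (1/6, -17/12, 37/24) is indeed a critical point.
The Hessian is constant: H = [[4, 2, 4], [2, 6, 4], [4, 4, 0]].
Leading principal minors: Δ₁ = 4, Δ₂ = 20, Δ₃ = -96.
The minors fit neither the all-positive nor the alternating-sign pattern, so H is indefinite: a saddle point.

saddle point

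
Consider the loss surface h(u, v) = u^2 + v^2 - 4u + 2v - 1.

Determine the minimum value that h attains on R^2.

-6

h(u,v) separates as P(u) + Q(v) − 1, so its minimum is min P + min Q − 1.
P'(u) = 2u - 4 vanishes at u ∈ {2}; Q'(v) = 2v + 2 vanishes at v ∈ {-1}.
Local minima of P (where P''>0): P(2)=-4. Local minima of Q: Q(-1)=-1.
So the global minimum of h is P(2) + Q(-1) − 1 = -4 − 1 − 1 = -6, attained at (2, -1).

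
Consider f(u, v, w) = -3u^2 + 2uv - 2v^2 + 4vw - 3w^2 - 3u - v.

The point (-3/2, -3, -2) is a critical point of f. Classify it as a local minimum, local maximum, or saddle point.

local maximum

The Hessian is constant: H = [[-6, 2, 0], [2, -4, 4], [0, 4, -6]].
Leading principal minors: Δ₁ = -6, Δ₂ = 20, Δ₃ = -24.
The minors alternate sign starting negative (−, +, −), so H is negative definite: a local maximum.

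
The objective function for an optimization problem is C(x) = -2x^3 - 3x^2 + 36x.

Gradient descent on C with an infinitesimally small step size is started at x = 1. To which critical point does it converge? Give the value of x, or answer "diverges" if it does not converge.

-3

C'(x) = -6(x - 2)(x + 3), so C'(1) = 24.
Gradient descent moves in the -C' direction, i.e. x is decreasing.
The nearest critical point in that direction is x = -3, where C'' = 30 > 0 (a local minimum). The iterate converges there.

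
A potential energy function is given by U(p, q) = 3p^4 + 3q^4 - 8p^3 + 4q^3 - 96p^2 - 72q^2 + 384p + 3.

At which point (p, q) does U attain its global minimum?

U(p,q) separates as A(p) + B(q) + 3, so its minimum is min A + min B + 3.
A'(p) = 12(p - 4)(p - 2)(p + 4) vanishes at p ∈ {-4, 2, 4}; B'(q) = 12q(q - 3)(q + 4) vanishes at q ∈ {-4, 0, 3}.
Local minima of A (where A''>0): A(-4)=-1792, A(4)=256. Local minima of B: B(-4)=-640, B(3)=-297.
So the global minimum of U is A(-4) + B(-4) + 3 = -1792 − 640 + 3 = -2429, attained at (-4, -4).

(-4, -4)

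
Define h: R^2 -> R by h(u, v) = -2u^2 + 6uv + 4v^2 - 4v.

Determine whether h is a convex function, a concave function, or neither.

h is quadratic, so its Hessian is the constant matrix H = [[-4, 6], [6, 8]].
det(H) = -68, tr(H) = 4.
det(H) < 0, so H is indefinite: neither convex nor concave.

neither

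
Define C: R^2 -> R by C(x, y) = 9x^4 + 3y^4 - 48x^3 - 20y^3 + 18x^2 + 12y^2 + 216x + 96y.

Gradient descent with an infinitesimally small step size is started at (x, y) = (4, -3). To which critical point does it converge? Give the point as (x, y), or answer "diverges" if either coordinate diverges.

(3, -1)

C is separable, so gradient descent decouples: x follows -∂C/∂x, y follows -∂C/∂y.
∂C/∂x = 36(x - 3)(x - 2)(x + 1); at x=4 this is 360, so x decreases.
∂C/∂y = 12(y - 4)(y - 2)(y + 1); at y=-3 this is -840, so y increases.
x converges to its nearest critical value 3 (a local min of the x-part); y converges to -1. The iterate converges to (3, -1).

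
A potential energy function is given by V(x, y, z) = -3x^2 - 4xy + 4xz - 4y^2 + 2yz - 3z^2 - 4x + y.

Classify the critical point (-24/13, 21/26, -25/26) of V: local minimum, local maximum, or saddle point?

local maximum

The Hessian is constant: H = [[-6, -4, 4], [-4, -8, 2], [4, 2, -6]].
Leading principal minors: Δ₁ = -6, Δ₂ = 32, Δ₃ = -104.
The minors alternate sign starting negative (−, +, −), so H is negative definite: a local maximum.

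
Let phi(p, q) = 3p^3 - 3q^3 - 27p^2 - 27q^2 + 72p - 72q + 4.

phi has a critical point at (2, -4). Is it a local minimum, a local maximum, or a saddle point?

saddle point

The mixed partial ∂²phi/∂p∂q is 0, so the Hessian at any point is diag(phi_pp, phi_qq) = diag(18(p - 3), -18(q + 3)).
At (2, -4): H = diag(-18, 18).
The eigenvalues have opposite signs, so H is indefinite: a saddle point.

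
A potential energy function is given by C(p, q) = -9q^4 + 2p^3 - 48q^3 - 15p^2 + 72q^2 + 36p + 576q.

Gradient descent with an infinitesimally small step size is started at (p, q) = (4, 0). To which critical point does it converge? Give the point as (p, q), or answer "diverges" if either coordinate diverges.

C is separable, so gradient descent decouples: p follows -∂C/∂p, q follows -∂C/∂q.
∂C/∂p = 6(p - 3)(p - 2); at p=4 this is 12, so p decreases.
∂C/∂q = -36(q - 2)(q + 2)(q + 4); at q=0 this is 576, so q decreases.
p converges to its nearest critical value 3 (a local min of the p-part); q converges to -2. The iterate converges to (3, -2).

(3, -2)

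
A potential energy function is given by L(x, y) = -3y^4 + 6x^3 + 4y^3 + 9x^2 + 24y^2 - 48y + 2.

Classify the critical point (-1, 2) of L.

The mixed partial ∂²L/∂x∂y is 0, so the Hessian at any point is diag(L_xx, L_yy) = diag(18(2x + 1), 12(-3y^2 + 2y + 4)).
At (-1, 2): H = diag(-18, -48).
Both eigenvalues are negative, so H is negative definite: a local maximum.

local maximum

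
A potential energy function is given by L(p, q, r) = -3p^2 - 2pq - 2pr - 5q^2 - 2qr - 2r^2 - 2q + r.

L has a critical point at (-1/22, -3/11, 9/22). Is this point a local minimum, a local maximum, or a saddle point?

The Hessian is constant: H = [[-6, -2, -2], [-2, -10, -2], [-2, -2, -4]].
Leading principal minors: Δ₁ = -6, Δ₂ = 56, Δ₃ = -176.
The minors alternate sign starting negative (−, +, −), so H is negative definite: a local maximum.

local maximum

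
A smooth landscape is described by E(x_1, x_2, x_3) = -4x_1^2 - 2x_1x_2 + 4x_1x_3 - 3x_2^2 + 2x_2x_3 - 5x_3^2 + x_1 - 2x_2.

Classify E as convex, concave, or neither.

concave

E is quadratic, so its Hessian is the constant matrix H = [[-8, -2, 4], [-2, -6, 2], [4, 2, -10]].
Leading principal minors: -8, 44, -344.
Signs alternate −, +, − ⇒ H ≺ 0 ⇒ concave.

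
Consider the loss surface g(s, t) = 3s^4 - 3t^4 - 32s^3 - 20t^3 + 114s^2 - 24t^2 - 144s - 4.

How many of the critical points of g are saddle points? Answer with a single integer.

5

g separates as a function of s plus a function of t, so ∇g=0 decouples.
∂g/∂s = 12(s - 4)(s - 3)(s - 1) = 0 at s ∈ {1, 3, 4}; ∂g/∂t = -12t(t + 1)(t + 4) = 0 at t ∈ {-4, -1, 0}.
The Hessian is diagonal: diag(g_ss, g_tt). Second derivatives: g_ss(1)=72, g_ss(3)=-24, g_ss(4)=36; g_tt(-4)=-144, g_tt(-1)=36, g_tt(0)=-48.
Saddle points occur where the two diagonal entries have opposite signs: (1, -4), (1, 0), (3, -1), (4, -4), (4, 0). Count: 5.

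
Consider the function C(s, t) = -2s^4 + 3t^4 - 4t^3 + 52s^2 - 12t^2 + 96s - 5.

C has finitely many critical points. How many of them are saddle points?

5

C separates as a function of s plus a function of t, so ∇C=0 decouples.
∂C/∂s = -8(s - 4)(s + 1)(s + 3) = 0 at s ∈ {-3, -1, 4}; ∂C/∂t = 12t(t - 2)(t + 1) = 0 at t ∈ {-1, 0, 2}.
The Hessian is diagonal: diag(C_ss, C_tt). Second derivatives: C_ss(-3)=-112, C_ss(-1)=80, C_ss(4)=-280; C_tt(-1)=36, C_tt(0)=-24, C_tt(2)=72.
Saddle points occur where the two diagonal entries have opposite signs: (-3, -1), (-3, 2), (-1, 0), (4, -1), (4, 2). Count: 5.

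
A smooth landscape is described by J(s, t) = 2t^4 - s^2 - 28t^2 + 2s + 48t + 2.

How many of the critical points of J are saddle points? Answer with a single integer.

2

J separates as a function of s plus a function of t, so ∇J=0 decouples.
∂J/∂s = -2(s - 1) = 0 at s ∈ {1}; ∂J/∂t = 8(t - 2)(t - 1)(t + 3) = 0 at t ∈ {-3, 1, 2}.
The Hessian is diagonal: diag(J_ss, J_tt). Second derivatives: J_ss(1)=-2; J_tt(-3)=160, J_tt(1)=-32, J_tt(2)=40.
Saddle points occur where the two diagonal entries have opposite signs: (1, -3), (1, 2). Count: 2.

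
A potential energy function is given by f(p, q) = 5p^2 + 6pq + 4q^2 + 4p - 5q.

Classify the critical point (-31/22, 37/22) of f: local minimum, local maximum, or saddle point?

local minimum

The Hessian of f is constant: H = [[10, 6], [6, 8]].
det(H) = 10·8 − 6² = 44.
det(H) > 0 and tr(H) = 18 > 0, so H is positive definite and the point is a local minimum.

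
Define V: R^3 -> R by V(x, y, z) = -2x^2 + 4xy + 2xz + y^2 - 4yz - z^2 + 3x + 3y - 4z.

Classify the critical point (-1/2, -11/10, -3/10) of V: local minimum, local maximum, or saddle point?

The Hessian is constant: H = [[-4, 4, 2], [4, 2, -4], [2, -4, -2]].
Leading principal minors: Δ₁ = -4, Δ₂ = -24, Δ₃ = 40.
The minors fit neither the all-positive nor the alternating-sign pattern, so H is indefinite: a saddle point.

saddle point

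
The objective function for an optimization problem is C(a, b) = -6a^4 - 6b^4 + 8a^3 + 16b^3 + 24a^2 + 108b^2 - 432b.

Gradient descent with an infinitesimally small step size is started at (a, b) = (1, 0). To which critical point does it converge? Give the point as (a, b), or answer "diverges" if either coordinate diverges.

(0, 2)

C is separable, so gradient descent decouples: a follows -∂C/∂a, b follows -∂C/∂b.
∂C/∂a = -24a(a - 2)(a + 1); at a=1 this is 48, so a decreases.
∂C/∂b = -24(b - 3)(b - 2)(b + 3); at b=0 this is -432, so b increases.
a converges to its nearest critical value 0 (a local min of the a-part); b converges to 2. The iterate converges to (0, 2).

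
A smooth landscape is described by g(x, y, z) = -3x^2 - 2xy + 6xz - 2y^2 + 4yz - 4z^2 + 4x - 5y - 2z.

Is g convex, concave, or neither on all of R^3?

concave

g is quadratic, so its Hessian is the constant matrix H = [[-6, -2, 6], [-2, -4, 4], [6, 4, -8]].
Leading principal minors: -6, 20, -16.
Signs alternate −, +, − ⇒ H ≺ 0 ⇒ concave.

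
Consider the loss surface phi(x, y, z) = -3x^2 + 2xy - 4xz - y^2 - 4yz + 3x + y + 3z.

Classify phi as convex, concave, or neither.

neither

phi is quadratic, so its Hessian is the constant matrix H = [[-6, 2, -4], [2, -2, -4], [-4, -4, 0]].
Leading principal minors: -6, 8, 192.
Neither pattern holds ⇒ H is indefinite ⇒ neither convex nor concave.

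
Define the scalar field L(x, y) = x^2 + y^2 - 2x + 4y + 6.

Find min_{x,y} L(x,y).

1

L(x,y) separates as P(x) + Q(y) + 6, so its minimum is min P + min Q + 6.
P'(x) = 2x - 2 vanishes at x ∈ {1}; Q'(y) = 2y + 4 vanishes at y ∈ {-2}.
Local minima of P (where P''>0): P(1)=-1. Local minima of Q: Q(-2)=-4.
So the global minimum of L is P(1) + Q(-2) + 6 = -1 − 4 + 6 = 1, attained at (1, -2).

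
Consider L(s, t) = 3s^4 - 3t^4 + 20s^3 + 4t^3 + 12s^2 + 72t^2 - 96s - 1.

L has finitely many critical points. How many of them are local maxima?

2

L separates as a function of s plus a function of t, so ∇L=0 decouples.
∂L/∂s = 12(s - 1)(s + 2)(s + 4) = 0 at s ∈ {-4, -2, 1}; ∂L/∂t = -12t(t - 4)(t + 3) = 0 at t ∈ {-3, 0, 4}.
The Hessian is diagonal: diag(L_ss, L_tt). Second derivatives: L_ss(-4)=120, L_ss(-2)=-72, L_ss(1)=180; L_tt(-3)=-252, L_tt(0)=144, L_tt(4)=-336.
Local maxima occur where both diagonal entries negative: (-2, -3), (-2, 4). Count: 2.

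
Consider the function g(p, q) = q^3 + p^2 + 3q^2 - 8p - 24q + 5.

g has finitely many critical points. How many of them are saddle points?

1

g separates as a function of p plus a function of q, so ∇g=0 decouples.
∂g/∂p = 2(p - 4) = 0 at p ∈ {4}; ∂g/∂q = 3(q - 2)(q + 4) = 0 at q ∈ {-4, 2}.
The Hessian is diagonal: diag(g_pp, g_qq). Second derivatives: g_pp(4)=2; g_qq(-4)=-18, g_qq(2)=18.
Saddle points occur where the two diagonal entries have opposite signs: (4, -4). Count: 1.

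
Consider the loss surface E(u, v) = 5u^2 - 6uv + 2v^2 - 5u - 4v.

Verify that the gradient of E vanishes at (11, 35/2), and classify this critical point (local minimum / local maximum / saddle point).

∇E = (10u - 6v - 5, -6u + 4v - 4); substituting (11, 35/2) gives ∇E = (0, 0), so (11, 35/2) is indeed a critical point.
The Hessian of E is constant: H = [[10, -6], [-6, 4]].
det(H) = 10·4 − (-6)² = 4.
det(H) > 0 and tr(H) = 14 > 0, so H is positive definite and the point is a local minimum.

local minimum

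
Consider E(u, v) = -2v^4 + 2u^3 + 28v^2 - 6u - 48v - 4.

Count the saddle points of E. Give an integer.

3

E separates as a function of u plus a function of v, so ∇E=0 decouples.
∂E/∂u = 6(u - 1)(u + 1) = 0 at u ∈ {-1, 1}; ∂E/∂v = -8(v - 2)(v - 1)(v + 3) = 0 at v ∈ {-3, 1, 2}.
The Hessian is diagonal: diag(E_uu, E_vv). Second derivatives: E_uu(-1)=-12, E_uu(1)=12; E_vv(-3)=-160, E_vv(1)=32, E_vv(2)=-40.
Saddle points occur where the two diagonal entries have opposite signs: (-1, 1), (1, -3), (1, 2). Count: 3.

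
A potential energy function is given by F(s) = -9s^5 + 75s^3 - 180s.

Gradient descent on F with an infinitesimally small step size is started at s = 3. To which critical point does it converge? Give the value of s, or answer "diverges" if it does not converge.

F'(s) = -45(s - 2)(s - 1)(s + 1)(s + 2), so F'(3) = -1800.
Gradient descent moves in the -F' direction, i.e. s is increasing.
There is no critical point above s=3, and F' keeps the same sign, so the iterate runs off to +∞.

diverges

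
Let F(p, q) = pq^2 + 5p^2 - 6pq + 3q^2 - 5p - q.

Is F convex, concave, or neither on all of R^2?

The term pq^2 is cubic, so the Hessian is not constant.
∂²F/∂q² = 2p + 6, which takes both signs as p varies (negative for sufficiently negative p). A diagonal entry of the Hessian changing sign means the Hessian is neither positive- nor negative-semidefinite on all of R^2.

neither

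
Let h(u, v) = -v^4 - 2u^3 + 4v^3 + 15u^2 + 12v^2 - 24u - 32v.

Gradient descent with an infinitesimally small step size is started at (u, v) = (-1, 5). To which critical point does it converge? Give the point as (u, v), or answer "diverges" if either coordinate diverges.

h is separable, so gradient descent decouples: u follows -∂h/∂u, v follows -∂h/∂v.
∂h/∂u = -6(u - 4)(u - 1); at u=-1 this is -60, so u increases.
∂h/∂v = -4(v - 4)(v - 1)(v + 2); at v=5 this is -112, so v increases.
The v-coordinate has no critical point in that direction and runs off to infinity.

diverges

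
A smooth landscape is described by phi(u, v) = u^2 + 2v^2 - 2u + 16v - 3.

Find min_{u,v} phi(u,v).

phi(u,v) separates as P(u) + Q(v) − 3, so its minimum is min P + min Q − 3.
P'(u) = 2u - 2 vanishes at u ∈ {1}; Q'(v) = 4v + 16 vanishes at v ∈ {-4}.
Local minima of P (where P''>0): P(1)=-1. Local minima of Q: Q(-4)=-32.
So the global minimum of phi is P(1) + Q(-4) − 3 = -1 − 32 − 3 = -36, attained at (1, -4).

-36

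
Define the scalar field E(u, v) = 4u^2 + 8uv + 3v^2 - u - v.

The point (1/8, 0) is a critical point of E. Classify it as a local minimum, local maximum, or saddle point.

saddle point

The Hessian of E is constant: H = [[8, 8], [8, 6]].
det(H) = 8·6 − 8² = -16.
Since det(H) < 0, H is indefinite and the critical point is a saddle point.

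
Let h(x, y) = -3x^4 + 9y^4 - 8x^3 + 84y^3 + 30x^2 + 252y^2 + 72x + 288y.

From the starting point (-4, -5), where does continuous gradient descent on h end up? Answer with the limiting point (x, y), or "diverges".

diverges

h is separable, so gradient descent decouples: x follows -∂h/∂x, y follows -∂h/∂y.
∂h/∂x = -12(x - 2)(x + 1)(x + 3); at x=-4 this is 216, so x decreases.
∂h/∂y = 36(y + 1)(y + 2)(y + 4); at y=-5 this is -432, so y increases.
The x-coordinate has no critical point in that direction and runs off to infinity.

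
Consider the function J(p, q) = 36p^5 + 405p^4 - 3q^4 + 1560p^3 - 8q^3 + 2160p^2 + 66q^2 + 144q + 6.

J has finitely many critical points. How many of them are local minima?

J separates as a function of p plus a function of q, so ∇J=0 decouples.
∂J/∂p = 180p(p + 2)(p + 3)(p + 4) = 0 at p ∈ {-4, -3, -2, 0}; ∂J/∂q = -12(q - 3)(q + 1)(q + 4) = 0 at q ∈ {-4, -1, 3}.
The Hessian is diagonal: diag(J_pp, J_qq). Second derivatives: J_pp(-4)=-1440, J_pp(-3)=540, J_pp(-2)=-720, J_pp(0)=4320; J_qq(-4)=-252, J_qq(-1)=144, J_qq(3)=-336.
Local minima occur where both diagonal entries positive: (-3, -1), (0, -1). Count: 2.

2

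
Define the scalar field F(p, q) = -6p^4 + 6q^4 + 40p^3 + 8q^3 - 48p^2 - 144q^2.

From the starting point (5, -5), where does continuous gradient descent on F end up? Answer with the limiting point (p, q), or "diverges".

F is separable, so gradient descent decouples: p follows -∂F/∂p, q follows -∂F/∂q.
∂F/∂p = -24p(p - 4)(p - 1); at p=5 this is -480, so p increases.
∂F/∂q = 24q(q - 3)(q + 4); at q=-5 this is -960, so q increases.
The p-coordinate has no critical point in that direction and runs off to infinity.

diverges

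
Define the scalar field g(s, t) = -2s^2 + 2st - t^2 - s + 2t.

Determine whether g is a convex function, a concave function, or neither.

concave

g is quadratic, so its Hessian is the constant matrix H = [[-4, 2], [2, -2]].
det(H) = 4, tr(H) = -6.
det(H) > 0 and tr(H) < 0, so H is negative definite everywhere: concave.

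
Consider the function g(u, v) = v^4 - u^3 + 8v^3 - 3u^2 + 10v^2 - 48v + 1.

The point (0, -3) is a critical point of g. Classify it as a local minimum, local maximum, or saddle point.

The mixed partial ∂²g/∂u∂v is 0, so the Hessian at any point is diag(g_uu, g_vv) = diag(-6(u + 1), 4(3v^2 + 12v + 5)).
At (0, -3): H = diag(-6, -16).
Both eigenvalues are negative, so H is negative definite: a local maximum.

local maximum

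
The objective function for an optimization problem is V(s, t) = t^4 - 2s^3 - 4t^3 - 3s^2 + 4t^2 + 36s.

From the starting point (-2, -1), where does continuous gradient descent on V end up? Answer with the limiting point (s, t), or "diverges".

V is separable, so gradient descent decouples: s follows -∂V/∂s, t follows -∂V/∂t.
∂V/∂s = -6(s - 2)(s + 3); at s=-2 this is 24, so s decreases.
∂V/∂t = 4t(t - 2)(t - 1); at t=-1 this is -24, so t increases.
s converges to its nearest critical value -3 (a local min of the s-part); t converges to 0. The iterate converges to (-3, 0).

(-3, 0)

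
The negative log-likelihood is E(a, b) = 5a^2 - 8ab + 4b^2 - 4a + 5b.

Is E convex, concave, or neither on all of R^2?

convex

E is quadratic, so its Hessian is the constant matrix H = [[10, -8], [-8, 8]].
det(H) = 16, tr(H) = 18.
det(H) > 0 and tr(H) > 0, so H is positive definite everywhere: convex.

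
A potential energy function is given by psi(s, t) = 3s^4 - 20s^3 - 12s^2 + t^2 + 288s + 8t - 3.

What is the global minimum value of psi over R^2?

psi(s,t) separates as P(s) + Q(t) − 3, so its minimum is min P + min Q − 3.
P'(s) = 12(s - 4)(s - 3)(s + 2) vanishes at s ∈ {-2, 3, 4}; Q'(t) = 2(t + 4) vanishes at t ∈ {-4}.
Local minima of P (where P''>0): P(-2)=-416, P(4)=448. Local minima of Q: Q(-4)=-16.
So the global minimum of psi is P(-2) + Q(-4) − 3 = -416 − 16 − 3 = -435, attained at (-2, -4).

-435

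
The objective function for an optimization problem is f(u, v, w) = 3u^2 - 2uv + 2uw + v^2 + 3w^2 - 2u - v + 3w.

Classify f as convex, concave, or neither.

convex

f is quadratic, so its Hessian is the constant matrix H = [[6, -2, 2], [-2, 2, 0], [2, 0, 6]].
Leading principal minors: 6, 8, 40.
All positive ⇒ H ≻ 0 ⇒ convex.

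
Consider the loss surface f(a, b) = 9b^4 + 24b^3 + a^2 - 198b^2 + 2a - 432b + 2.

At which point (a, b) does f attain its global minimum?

f(a,b) separates as P(a) + Q(b) + 2, so its minimum is min P + min Q + 2.
P'(a) = 2a + 2 vanishes at a ∈ {-1}; Q'(b) = 36(b - 3)(b + 1)(b + 4) vanishes at b ∈ {-4, -1, 3}.
Local minima of P (where P''>0): P(-1)=-1. Local minima of Q: Q(-4)=-672, Q(3)=-1701.
So the global minimum of f is P(-1) + Q(3) + 2 = -1 − 1701 + 2 = -1700, attained at (-1, 3).

(-1, 3)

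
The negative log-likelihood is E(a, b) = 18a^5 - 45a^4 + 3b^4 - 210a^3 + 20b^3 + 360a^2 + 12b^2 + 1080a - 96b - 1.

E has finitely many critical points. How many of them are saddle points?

6

E separates as a function of a plus a function of b, so ∇E=0 decouples.
∂E/∂a = 90(a - 3)(a - 2)(a + 1)(a + 2) = 0 at a ∈ {-2, -1, 2, 3}; ∂E/∂b = 12(b - 1)(b + 2)(b + 4) = 0 at b ∈ {-4, -2, 1}.
The Hessian is diagonal: diag(E_aa, E_bb). Second derivatives: E_aa(-2)=-1800, E_aa(-1)=1080, E_aa(2)=-1080, E_aa(3)=1800; E_bb(-4)=120, E_bb(-2)=-72, E_bb(1)=180.
Saddle points occur where the two diagonal entries have opposite signs: (-2, -4), (-2, 1), (-1, -2), (2, -4), (2, 1), (3, -2). Count: 6.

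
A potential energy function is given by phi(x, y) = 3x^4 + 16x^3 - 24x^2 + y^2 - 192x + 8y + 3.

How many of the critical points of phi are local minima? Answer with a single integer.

2

phi separates as a function of x plus a function of y, so ∇phi=0 decouples.
∂phi/∂x = 12(x - 2)(x + 2)(x + 4) = 0 at x ∈ {-4, -2, 2}; ∂phi/∂y = 2(y + 4) = 0 at y ∈ {-4}.
The Hessian is diagonal: diag(phi_xx, phi_yy). Second derivatives: phi_xx(-4)=144, phi_xx(-2)=-96, phi_xx(2)=288; phi_yy(-4)=2.
Local minima occur where both diagonal entries positive: (-4, -4), (2, -4). Count: 2.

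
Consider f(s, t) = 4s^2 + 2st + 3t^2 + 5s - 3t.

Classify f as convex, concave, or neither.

convex

f is quadratic, so its Hessian is the constant matrix H = [[8, 2], [2, 6]].
det(H) = 44, tr(H) = 14.
det(H) > 0 and tr(H) > 0, so H is positive definite everywhere: convex.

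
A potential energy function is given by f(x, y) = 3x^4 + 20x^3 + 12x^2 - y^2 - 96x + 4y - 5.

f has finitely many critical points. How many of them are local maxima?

1

f separates as a function of x plus a function of y, so ∇f=0 decouples.
∂f/∂x = 12(x - 1)(x + 2)(x + 4) = 0 at x ∈ {-4, -2, 1}; ∂f/∂y = -2(y - 2) = 0 at y ∈ {2}.
The Hessian is diagonal: diag(f_xx, f_yy). Second derivatives: f_xx(-4)=120, f_xx(-2)=-72, f_xx(1)=180; f_yy(2)=-2.
Local maxima occur where both diagonal entries negative: (-2, 2). Count: 1.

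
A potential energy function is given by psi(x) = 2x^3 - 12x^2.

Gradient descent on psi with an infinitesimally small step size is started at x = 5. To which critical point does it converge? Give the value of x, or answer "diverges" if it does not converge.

4

psi'(x) = 6x(x - 4), so psi'(5) = 30.
Gradient descent moves in the -psi' direction, i.e. x is decreasing.
The nearest critical point in that direction is x = 4, where psi'' = 24 > 0 (a local minimum). The iterate converges there.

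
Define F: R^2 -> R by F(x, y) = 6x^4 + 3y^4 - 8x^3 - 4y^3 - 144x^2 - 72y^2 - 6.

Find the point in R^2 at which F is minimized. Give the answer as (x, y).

(4, 4)

F(x,y) separates as P(x) + Q(y) − 6, so its minimum is min P + min Q − 6.
P'(x) = 24x(x - 4)(x + 3) vanishes at x ∈ {-3, 0, 4}; Q'(y) = 12y(y - 4)(y + 3) vanishes at y ∈ {-3, 0, 4}.
Local minima of P (where P''>0): P(-3)=-594, P(4)=-1280. Local minima of Q: Q(-3)=-297, Q(4)=-640.
So the global minimum of F is P(4) + Q(4) − 6 = -1280 − 640 − 6 = -1926, attained at (4, 4).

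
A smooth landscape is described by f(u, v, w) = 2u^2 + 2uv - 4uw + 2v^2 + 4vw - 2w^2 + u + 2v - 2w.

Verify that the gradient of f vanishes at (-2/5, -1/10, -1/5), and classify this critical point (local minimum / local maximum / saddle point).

saddle point

∇f = (4u + 2v - 4w + 1, 2u + 4v + 4w + 2, -4u + 4v - 4w - 2); substituting (-2/5, -1/10, -1/5) gives ∇f = (0, 0, 0), so (-2/5, -1/10, -1/5) is indeed a critical point.
The Hessian is constant: H = [[4, 2, -4], [2, 4, 4], [-4, 4, -4]].
Leading principal minors: Δ₁ = 4, Δ₂ = 12, Δ₃ = -240.
The minors fit neither the all-positive nor the alternating-sign pattern, so H is indefinite: a saddle point.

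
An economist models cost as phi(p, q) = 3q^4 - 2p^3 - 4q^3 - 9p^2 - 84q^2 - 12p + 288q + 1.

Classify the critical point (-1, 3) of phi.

saddle point

The mixed partial ∂²phi/∂p∂q is 0, so the Hessian at any point is diag(phi_pp, phi_qq) = diag(-6(2p + 3), 12(3q^2 - 2q - 14)).
At (-1, 3): H = diag(-6, 84).
The eigenvalues have opposite signs, so H is indefinite: a saddle point.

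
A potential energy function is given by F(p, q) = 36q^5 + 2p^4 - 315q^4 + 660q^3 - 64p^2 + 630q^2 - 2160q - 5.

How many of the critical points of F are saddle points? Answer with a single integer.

F separates as a function of p plus a function of q, so ∇F=0 decouples.
∂F/∂p = 8p(p - 4)(p + 4) = 0 at p ∈ {-4, 0, 4}; ∂F/∂q = 180(q - 4)(q - 3)(q - 1)(q + 1) = 0 at q ∈ {-1, 1, 3, 4}.
The Hessian is diagonal: diag(F_pp, F_qq). Second derivatives: F_pp(-4)=256, F_pp(0)=-128, F_pp(4)=256; F_qq(-1)=-7200, F_qq(1)=2160, F_qq(3)=-1440, F_qq(4)=2700.
Saddle points occur where the two diagonal entries have opposite signs: (-4, -1), (-4, 3), (0, 1), (0, 4), (4, -1), (4, 3). Count: 6.

6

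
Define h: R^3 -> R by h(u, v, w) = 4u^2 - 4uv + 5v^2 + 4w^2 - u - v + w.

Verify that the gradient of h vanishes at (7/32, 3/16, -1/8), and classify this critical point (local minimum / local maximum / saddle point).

local minimum

∇h = (8u - 4v - 1, -4u + 10v - 1, 8w + 1); substituting (7/32, 3/16, -1/8) gives ∇h = (0, 0, 0), so (7/32, 3/16, -1/8) is indeed a critical point.
The Hessian is constant: H = [[8, -4, 0], [-4, 10, 0], [0, 0, 8]].
Leading principal minors: Δ₁ = 8, Δ₂ = 64, Δ₃ = 512.
All leading minors are positive, so H is positive definite: a local minimum.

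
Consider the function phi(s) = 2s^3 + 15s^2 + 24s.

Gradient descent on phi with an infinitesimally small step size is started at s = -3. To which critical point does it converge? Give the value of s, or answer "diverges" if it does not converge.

phi'(s) = 6(s + 1)(s + 4), so phi'(-3) = -12.
Gradient descent moves in the -phi' direction, i.e. s is increasing.
The nearest critical point in that direction is s = -1, where phi'' = 18 > 0 (a local minimum). The iterate converges there.

-1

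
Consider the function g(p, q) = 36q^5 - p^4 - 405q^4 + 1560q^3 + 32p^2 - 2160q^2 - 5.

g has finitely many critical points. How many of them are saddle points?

g separates as a function of p plus a function of q, so ∇g=0 decouples.
∂g/∂p = -4p(p - 4)(p + 4) = 0 at p ∈ {-4, 0, 4}; ∂g/∂q = 180q(q - 4)(q - 3)(q - 2) = 0 at q ∈ {0, 2, 3, 4}.
The Hessian is diagonal: diag(g_pp, g_qq). Second derivatives: g_pp(-4)=-128, g_pp(0)=64, g_pp(4)=-128; g_qq(0)=-4320, g_qq(2)=720, g_qq(3)=-540, g_qq(4)=1440.
Saddle points occur where the two diagonal entries have opposite signs: (-4, 2), (-4, 4), (0, 0), (0, 3), (4, 2), (4, 4). Count: 6.

6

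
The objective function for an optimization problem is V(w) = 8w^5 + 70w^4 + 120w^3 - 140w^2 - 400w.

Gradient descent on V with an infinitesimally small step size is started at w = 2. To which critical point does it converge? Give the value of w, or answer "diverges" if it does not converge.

1

V'(w) = 40(w - 1)(w + 1)(w + 2)(w + 5), so V'(2) = 3360.
Gradient descent moves in the -V' direction, i.e. w is decreasing.
The nearest critical point in that direction is w = 1, where V'' = 1440 > 0 (a local minimum). The iterate converges there.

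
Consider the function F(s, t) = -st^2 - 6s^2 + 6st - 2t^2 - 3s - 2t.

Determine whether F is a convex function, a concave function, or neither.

The term -st^2 is cubic, so the Hessian is not constant.
∂²F/∂t² = -2s - 4, which takes both signs as s varies (negative for sufficiently large s). A diagonal entry of the Hessian changing sign means the Hessian is neither positive- nor negative-semidefinite on all of R^2.

neither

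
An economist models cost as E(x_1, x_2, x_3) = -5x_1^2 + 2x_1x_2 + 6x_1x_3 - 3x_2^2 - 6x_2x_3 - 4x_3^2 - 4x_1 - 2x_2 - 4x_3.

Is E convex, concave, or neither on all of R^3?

concave

E is quadratic, so its Hessian is the constant matrix H = [[-10, 2, 6], [2, -6, -6], [6, -6, -8]].
Leading principal minors: -10, 56, -16.
Signs alternate −, +, − ⇒ H ≺ 0 ⇒ concave.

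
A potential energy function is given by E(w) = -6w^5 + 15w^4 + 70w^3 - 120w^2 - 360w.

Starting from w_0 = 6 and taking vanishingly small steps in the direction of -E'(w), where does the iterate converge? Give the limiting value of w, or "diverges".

diverges

E'(w) = -30(w - 3)(w - 2)(w + 1)(w + 2), so E'(6) = -20160.
Gradient descent moves in the -E' direction, i.e. w is increasing.
There is no critical point above w=6, and E' keeps the same sign, so the iterate runs off to +∞.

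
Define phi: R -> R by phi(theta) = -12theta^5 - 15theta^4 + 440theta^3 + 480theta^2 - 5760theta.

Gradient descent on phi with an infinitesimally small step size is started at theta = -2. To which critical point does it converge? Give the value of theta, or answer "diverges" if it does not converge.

phi'(theta) = -60(theta - 4)(theta - 2)(theta + 3)(theta + 4), so phi'(-2) = -2880.
Gradient descent moves in the -phi' direction, i.e. theta is increasing.
The nearest critical point in that direction is theta = 2, where phi'' = 3600 > 0 (a local minimum). The iterate converges there.

2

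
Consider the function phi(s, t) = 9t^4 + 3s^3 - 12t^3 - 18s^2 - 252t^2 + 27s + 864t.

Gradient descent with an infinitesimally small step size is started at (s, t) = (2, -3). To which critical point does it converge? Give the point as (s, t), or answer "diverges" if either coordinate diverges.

phi is separable, so gradient descent decouples: s follows -∂phi/∂s, t follows -∂phi/∂t.
∂phi/∂s = 9(s - 3)(s - 1); at s=2 this is -9, so s increases.
∂phi/∂t = 36(t - 3)(t - 2)(t + 4); at t=-3 this is 1080, so t decreases.
s converges to its nearest critical value 3 (a local min of the s-part); t converges to -4. The iterate converges to (3, -4).

(3, -4)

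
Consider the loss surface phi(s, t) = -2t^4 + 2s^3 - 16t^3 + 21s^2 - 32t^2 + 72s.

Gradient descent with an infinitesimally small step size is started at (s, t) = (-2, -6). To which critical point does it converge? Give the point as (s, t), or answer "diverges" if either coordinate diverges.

diverges

phi is separable, so gradient descent decouples: s follows -∂phi/∂s, t follows -∂phi/∂t.
∂phi/∂s = 6(s + 3)(s + 4); at s=-2 this is 12, so s decreases.
∂phi/∂t = -8t(t + 2)(t + 4); at t=-6 this is 384, so t decreases.
The t-coordinate has no critical point in that direction and runs off to infinity.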